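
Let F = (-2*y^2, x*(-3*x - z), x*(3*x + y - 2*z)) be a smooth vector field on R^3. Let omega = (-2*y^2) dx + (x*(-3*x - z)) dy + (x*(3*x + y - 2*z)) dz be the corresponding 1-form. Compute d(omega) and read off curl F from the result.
d(omega) = (2*x) dy ∧ dz + (-6*x - y + 2*z) dz ∧ dx + (-6*x + 4*y - z) dx ∧ dy; curl F = (2*x, -6*x - y + 2*z, -6*x + 4*y - z)

d omega = sum_{i<j} (∂f_j/∂x_i - ∂f_i/∂x_j) dx_i ∧ dx_j. Under the identification (dy ∧ dz, dz ∧ dx, dx ∧ dy) ↔ (e_x, e_y, e_z), the coefficients are exactly the components of curl F. Compute:
  ∂R/∂y - ∂Q/∂z = (x) - (-x) = 2*x
  ∂P/∂z - ∂R/∂x = (0) - (6*x + y - 2*z) = -6*x - y + 2*z
  ∂Q/∂x - ∂P/∂y = (-6*x - z) - (-4*y) = -6*x + 4*y - z.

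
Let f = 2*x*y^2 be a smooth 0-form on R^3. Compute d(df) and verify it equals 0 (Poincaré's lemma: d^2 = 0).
d(df) = 0

Step 1: df = sum_i (∂f/∂x_i) dx_i = (2*y^2) dx + (4*x*y) dy + (0) dz.
Step 2: Apply d again. Using the 1-form formula, the coefficient of dx ∧ dy in d(df) is ∂^2 f/∂x ∂y - ∂^2 f/∂y ∂x = (4*y) - (4*y) = 0 (equality of mixed partials for smooth f).
Similarly for dx ∧ dz and dy ∧ dz — all coefficients vanish. So d(df) = 0.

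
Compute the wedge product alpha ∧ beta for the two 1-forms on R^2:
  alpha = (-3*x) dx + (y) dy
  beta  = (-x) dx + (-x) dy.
alpha ∧ beta = (x*(3*x + y)) dx ∧ dy

Distribute the wedge, using dx_i ∧ dx_j = -dx_j ∧ dx_i and dx_i ∧ dx_i = 0. For each pair (i, j) with i < j, the coefficient of dx_i ∧ dx_j in alpha ∧ beta is (alpha_i * beta_j - alpha_j * beta_i). Collecting: alpha ∧ beta = (x*(3*x + y)) dx ∧ dy.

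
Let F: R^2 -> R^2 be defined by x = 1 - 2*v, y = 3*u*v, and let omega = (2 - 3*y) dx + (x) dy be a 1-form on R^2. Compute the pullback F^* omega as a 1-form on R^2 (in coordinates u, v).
F^* omega = (3*v*(1 - 2*v)) du + (12*u*v + 3*u - 4) dv

Using F^*(f dg) = (f ∘ F) d(g ∘ F), substitute each coordinate x_i by F_i(u, v) in f_i, and replace dx_i by d F_i = (∂F_i/∂u) du + (∂F_i/∂v) dv.
  For the x component: f_1(F) = -9*u*v + 2; d F_1 = (0) du + (-2) dv
  For the y component: f_2(F) = 1 - 2*v; d F_2 = (3*v) du + (3*u) dv
Combining and collecting du, dv coefficients:
  coeff of du: 3*v*(1 - 2*v)
  coeff of dv: 12*u*v + 3*u - 4
F^* omega = (3*v*(1 - 2*v)) du + (12*u*v + 3*u - 4) dv.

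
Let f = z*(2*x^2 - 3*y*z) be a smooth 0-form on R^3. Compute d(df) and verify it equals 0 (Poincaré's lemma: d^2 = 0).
d(df) = 0

Step 1: df = sum_i (∂f/∂x_i) dx_i = (4*x*z) dx + (-3*z^2) dy + (2*x^2 - 6*y*z) dz.
Step 2: Apply d again. Using the 1-form formula, the coefficient of dx ∧ dy in d(df) is ∂^2 f/∂x ∂y - ∂^2 f/∂y ∂x = (0) - (0) = 0 (equality of mixed partials for smooth f).
Similarly for dx ∧ dz and dy ∧ dz — all coefficients vanish. So d(df) = 0.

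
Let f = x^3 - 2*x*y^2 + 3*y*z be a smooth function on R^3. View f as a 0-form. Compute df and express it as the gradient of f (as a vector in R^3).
df = (3*x^2 - 2*y^2) dx + (-4*x*y + 3*z) dy + (3*y) dz; grad f = (3*x^2 - 2*y^2, -4*x*y + 3*z, 3*y)

For a 0-form f, d f = (∂f/∂x) dx + (∂f/∂y) dy + (∂f/∂z) dz. The components of the vector representation are exactly the entries of grad f in Cartesian coordinates:
  ∂f/∂x = 3*x^2 - 2*y^2
  ∂f/∂y = -4*x*y + 3*z
  ∂f/∂z = 3*y.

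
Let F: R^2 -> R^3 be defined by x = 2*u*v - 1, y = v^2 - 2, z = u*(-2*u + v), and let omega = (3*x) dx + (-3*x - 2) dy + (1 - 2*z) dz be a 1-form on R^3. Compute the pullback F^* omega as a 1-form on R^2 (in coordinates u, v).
F^* omega = (-16*u^3 + 12*u^2*v + 10*u*v^2 - 4*u - 5*v) du + (4*u^3 + 10*u^2*v - 12*u*v^2 - 5*u + 2*v) dv

Using F^*(f dg) = (f ∘ F) d(g ∘ F), substitute each coordinate x_i by F_i(u, v) in f_i, and replace dx_i by d F_i = (∂F_i/∂u) du + (∂F_i/∂v) dv.
  For the x component: f_1(F) = 6*u*v - 3; d F_1 = (2*v) du + (2*u) dv
  For the y component: f_2(F) = -6*u*v + 1; d F_2 = (0) du + (2*v) dv
  For the z component: f_3(F) = 4*u^2 - 2*u*v + 1; d F_3 = (-4*u + v) du + (u) dv
Combining and collecting du, dv coefficients:
  coeff of du: -16*u^3 + 12*u^2*v + 10*u*v^2 - 4*u - 5*v
  coeff of dv: 4*u^3 + 10*u^2*v - 12*u*v^2 - 5*u + 2*v
F^* omega = (-16*u^3 + 12*u^2*v + 10*u*v^2 - 4*u - 5*v) du + (4*u^3 + 10*u^2*v - 12*u*v^2 - 5*u + 2*v) dv.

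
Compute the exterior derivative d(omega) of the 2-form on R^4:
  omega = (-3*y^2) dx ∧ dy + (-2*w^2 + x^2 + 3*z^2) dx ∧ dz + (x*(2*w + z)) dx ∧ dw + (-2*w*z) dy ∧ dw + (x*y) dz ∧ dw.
d(omega) = (-4*w - x + y) dx ∧ dz ∧ dw + (2*w + x) dy ∧ dz ∧ dw

For a 2-form omega = sum_{i<j} g_{ij} dx_i ∧ dx_j, the exterior derivative is
  d(omega) = sum_{i<j} d(g_{ij}) ∧ dx_i ∧ dx_j = sum_{i<j, k} (∂g_{ij}/∂x_k) dx_k ∧ dx_i ∧ dx_j.
Expand each term, using dx_k ∧ dx_i ∧ dx_j = sgn(permutation) dx_{(a)} ∧ dx_{(b)} ∧ dx_{(c)} with (a < b < c) sorted:
  d(-2*w^2 + x^2 + 3*z^2) includes (∂/∂w)(-2*w^2 + x^2 + 3*z^2) dw = (-4*w) dw, which multiplied by dx ∧ dz gives (-4*w) dx ∧ dz ∧ dw
  d(x*(2*w + z)) includes (∂/∂z)(x*(2*w + z)) dz = (x) dz, which multiplied by dx ∧ dw gives (-x) dx ∧ dz ∧ dw
  d(-2*w*z) includes (∂/∂z)(-2*w*z) dz = (-2*w) dz, which multiplied by dy ∧ dw gives (2*w) dy ∧ dz ∧ dw
  d(x*y) includes (∂/∂x)(x*y) dx = (y) dx, which multiplied by dz ∧ dw gives (y) dx ∧ dz ∧ dw
  d(x*y) includes (∂/∂y)(x*y) dy = (x) dy, which multiplied by dz ∧ dw gives (x) dy ∧ dz ∧ dw
Collecting like 3-forms: d(omega) = (-4*w - x + y) dx ∧ dz ∧ dw + (2*w + x) dy ∧ dz ∧ dw.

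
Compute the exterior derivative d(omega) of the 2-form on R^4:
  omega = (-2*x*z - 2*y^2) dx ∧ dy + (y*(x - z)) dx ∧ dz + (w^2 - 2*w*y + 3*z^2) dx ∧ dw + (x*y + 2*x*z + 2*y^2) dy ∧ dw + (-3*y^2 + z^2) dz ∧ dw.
d(omega) = (-3*x + z) dx ∧ dy ∧ dz + (2*w + y + 2*z) dx ∧ dy ∧ dw + (-6*z) dx ∧ dz ∧ dw + (-2*x - 6*y) dy ∧ dz ∧ dw

For a 2-form omega = sum_{i<j} g_{ij} dx_i ∧ dx_j, the exterior derivative is
  d(omega) = sum_{i<j} d(g_{ij}) ∧ dx_i ∧ dx_j = sum_{i<j, k} (∂g_{ij}/∂x_k) dx_k ∧ dx_i ∧ dx_j.
Expand each term, using dx_k ∧ dx_i ∧ dx_j = sgn(permutation) dx_{(a)} ∧ dx_{(b)} ∧ dx_{(c)} with (a < b < c) sorted:
  d(-2*x*z - 2*y^2) includes (∂/∂z)(-2*x*z - 2*y^2) dz = (-2*x) dz, which multiplied by dx ∧ dy gives (-2*x) dx ∧ dy ∧ dz
  d(y*(x - z)) includes (∂/∂y)(y*(x - z)) dy = (x - z) dy, which multiplied by dx ∧ dz gives (-x + z) dx ∧ dy ∧ dz
  d(w^2 - 2*w*y + 3*z^2) includes (∂/∂y)(w^2 - 2*w*y + 3*z^2) dy = (-2*w) dy, which multiplied by dx ∧ dw gives (2*w) dx ∧ dy ∧ dw
  d(w^2 - 2*w*y + 3*z^2) includes (∂/∂z)(w^2 - 2*w*y + 3*z^2) dz = (6*z) dz, which multiplied by dx ∧ dw gives (-6*z) dx ∧ dz ∧ dw
  d(x*y + 2*x*z + 2*y^2) includes (∂/∂x)(x*y + 2*x*z + 2*y^2) dx = (y + 2*z) dx, which multiplied by dy ∧ dw gives (y + 2*z) dx ∧ dy ∧ dw
  d(x*y + 2*x*z + 2*y^2) includes (∂/∂z)(x*y + 2*x*z + 2*y^2) dz = (2*x) dz, which multiplied by dy ∧ dw gives (-2*x) dy ∧ dz ∧ dw
  d(-3*y^2 + z^2) includes (∂/∂y)(-3*y^2 + z^2) dy = (-6*y) dy, which multiplied by dz ∧ dw gives (-6*y) dy ∧ dz ∧ dw
Collecting like 3-forms: d(omega) = (-3*x + z) dx ∧ dy ∧ dz + (2*w + y + 2*z) dx ∧ dy ∧ dw + (-6*z) dx ∧ dz ∧ dw + (-2*x - 6*y) dy ∧ dz ∧ dw.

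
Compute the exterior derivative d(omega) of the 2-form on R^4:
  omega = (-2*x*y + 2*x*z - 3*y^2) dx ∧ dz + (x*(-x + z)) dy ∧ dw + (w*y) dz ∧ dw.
d(omega) = (2*x + 6*y) dx ∧ dy ∧ dz + (-2*x + z) dx ∧ dy ∧ dw + (w - x) dy ∧ dz ∧ dw

For a 2-form omega = sum_{i<j} g_{ij} dx_i ∧ dx_j, the exterior derivative is
  d(omega) = sum_{i<j} d(g_{ij}) ∧ dx_i ∧ dx_j = sum_{i<j, k} (∂g_{ij}/∂x_k) dx_k ∧ dx_i ∧ dx_j.
Expand each term, using dx_k ∧ dx_i ∧ dx_j = sgn(permutation) dx_{(a)} ∧ dx_{(b)} ∧ dx_{(c)} with (a < b < c) sorted:
  d(-2*x*y + 2*x*z - 3*y^2) includes (∂/∂y)(-2*x*y + 2*x*z - 3*y^2) dy = (-2*x - 6*y) dy, which multiplied by dx ∧ dz gives (2*x + 6*y) dx ∧ dy ∧ dz
  d(x*(-x + z)) includes (∂/∂x)(x*(-x + z)) dx = (-2*x + z) dx, which multiplied by dy ∧ dw gives (-2*x + z) dx ∧ dy ∧ dw
  d(x*(-x + z)) includes (∂/∂z)(x*(-x + z)) dz = (x) dz, which multiplied by dy ∧ dw gives (-x) dy ∧ dz ∧ dw
  d(w*y) includes (∂/∂y)(w*y) dy = (w) dy, which multiplied by dz ∧ dw gives (w) dy ∧ dz ∧ dw
Collecting like 3-forms: d(omega) = (2*x + 6*y) dx ∧ dy ∧ dz + (-2*x + z) dx ∧ dy ∧ dw + (w - x) dy ∧ dz ∧ dw.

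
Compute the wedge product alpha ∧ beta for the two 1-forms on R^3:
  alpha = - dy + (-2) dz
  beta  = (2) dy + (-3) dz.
alpha ∧ beta = (7) dy ∧ dz

Distribute the wedge, using dx_i ∧ dx_j = -dx_j ∧ dx_i and dx_i ∧ dx_i = 0. For each pair (i, j) with i < j, the coefficient of dx_i ∧ dx_j in alpha ∧ beta is (alpha_i * beta_j - alpha_j * beta_i). Collecting: alpha ∧ beta = (7) dy ∧ dz.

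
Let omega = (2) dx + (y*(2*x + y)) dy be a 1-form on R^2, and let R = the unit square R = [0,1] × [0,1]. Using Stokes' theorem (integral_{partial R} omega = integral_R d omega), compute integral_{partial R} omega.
integral_(partial R) omega = 1

Stokes: integral_partial_R omega = integral_R d omega with d omega = (∂Q/∂x - ∂P/∂y) dx ∧ dy.
  ∂Q/∂x = 2*y
  ∂P/∂y = 0
  integrand = ∂Q/∂x - ∂P/∂y = 2*y.
Integrating over R: integral_0^1 integral_0^1 (2*y) dx dy = 1.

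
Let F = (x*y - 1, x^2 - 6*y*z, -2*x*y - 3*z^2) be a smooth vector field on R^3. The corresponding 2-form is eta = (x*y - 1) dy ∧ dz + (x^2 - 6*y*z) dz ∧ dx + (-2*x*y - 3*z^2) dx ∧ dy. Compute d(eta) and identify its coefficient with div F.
d(eta) = (y - 12*z) dx ∧ dy ∧ dz; div F = y - 12*z

For a 2-form in R^3 of the form above, applying d gives a 3-form with coefficient ∂P/∂x + ∂Q/∂y + ∂R/∂z:
  ∂P/∂x = y
  ∂Q/∂y = -6*z
  ∂R/∂z = -6*z
Sum = y - 12*z, which is exactly div F.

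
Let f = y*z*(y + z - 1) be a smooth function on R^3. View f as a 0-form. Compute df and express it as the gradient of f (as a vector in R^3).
df = (0) dx + (z*(2*y + z - 1)) dy + (y*(y + 2*z - 1)) dz; grad f = (0, z*(2*y + z - 1), y*(y + 2*z - 1))

For a 0-form f, d f = (∂f/∂x) dx + (∂f/∂y) dy + (∂f/∂z) dz. The components of the vector representation are exactly the entries of grad f in Cartesian coordinates:
  ∂f/∂x = 0
  ∂f/∂y = z*(2*y + z - 1)
  ∂f/∂z = y*(y + 2*z - 1).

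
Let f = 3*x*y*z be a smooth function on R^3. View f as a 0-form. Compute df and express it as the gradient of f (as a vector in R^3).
df = (3*y*z) dx + (3*x*z) dy + (3*x*y) dz; grad f = (3*y*z, 3*x*z, 3*x*y)

For a 0-form f, d f = (∂f/∂x) dx + (∂f/∂y) dy + (∂f/∂z) dz. The components of the vector representation are exactly the entries of grad f in Cartesian coordinates:
  ∂f/∂x = 3*y*z
  ∂f/∂y = 3*x*z
  ∂f/∂z = 3*x*y.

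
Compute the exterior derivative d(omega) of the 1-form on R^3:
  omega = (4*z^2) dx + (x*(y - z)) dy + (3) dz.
d(omega) = (y - z) dx ∧ dy + (-8*z) dx ∧ dz + (x) dy ∧ dz

For a 1-form omega = sum_i f_i dx_i, the exterior derivative is
  d(omega) = sum_{i < j} (∂f_j/∂x_i - ∂f_i/∂x_j) dx_i ∧ dx_j.
  coefficient of dx ∧ dy: ∂f_2/∂x - ∂f_1/∂y = ∂(x*(y - z))/∂x - ∂(4*z^2)/∂y = y - z
  coefficient of dx ∧ dz: ∂f_3/∂x - ∂f_1/∂z = ∂(3)/∂x - ∂(4*z^2)/∂z = -8*z
  coefficient of dy ∧ dz: ∂f_3/∂y - ∂f_2/∂z = ∂(3)/∂y - ∂(x*(y - z))/∂z = x
Assembling: d(omega) = (y - z) dx ∧ dy + (-8*z) dx ∧ dz + (x) dy ∧ dz.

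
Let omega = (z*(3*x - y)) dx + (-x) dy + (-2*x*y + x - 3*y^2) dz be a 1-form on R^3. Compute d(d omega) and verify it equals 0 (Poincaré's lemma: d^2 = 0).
d(d omega) = 0

Step 1: d omega = sum_{i<j} (∂f_j/∂x_i - ∂f_i/∂x_j) dx_i ∧ dx_j:
  coeff of dx ∧ dy: z - 1
  coeff of dx ∧ dz: -3*x - y + 1
  coeff of dy ∧ dz: -2*x - 6*y
Step 2: Apply d again to each 2-form coefficient. The only possible 3-form in R^3 is dx ∧ dy ∧ dz, with coefficient
  ∂(coeff of dy∧dz)/∂x - ∂(coeff of dx∧dz)/∂y + ∂(coeff of dx∧dy)/∂z
  = ∂/∂x (-2*x - 6*y) - ∂/∂y (-3*x - y + 1) + ∂/∂z (z - 1).
Each of these terms simplifies to sums of mixed partials that cancel in pairs. The result is 0 (by equality of mixed partials for smooth functions — Schwarz / Clairaut).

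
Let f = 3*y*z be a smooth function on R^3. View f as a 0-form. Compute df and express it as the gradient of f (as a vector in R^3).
df = (0) dx + (3*z) dy + (3*y) dz; grad f = (0, 3*z, 3*y)

For a 0-form f, d f = (∂f/∂x) dx + (∂f/∂y) dy + (∂f/∂z) dz. The components of the vector representation are exactly the entries of grad f in Cartesian coordinates:
  ∂f/∂x = 0
  ∂f/∂y = 3*z
  ∂f/∂z = 3*y.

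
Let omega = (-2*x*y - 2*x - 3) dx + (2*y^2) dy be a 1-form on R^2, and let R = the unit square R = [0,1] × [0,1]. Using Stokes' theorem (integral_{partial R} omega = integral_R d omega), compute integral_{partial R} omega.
integral_(partial R) omega = 1

Stokes: integral_partial_R omega = integral_R d omega with d omega = (∂Q/∂x - ∂P/∂y) dx ∧ dy.
  ∂Q/∂x = 0
  ∂P/∂y = -2*x
  integrand = ∂Q/∂x - ∂P/∂y = 2*x.
Integrating over R: integral_0^1 integral_0^1 (2*x) dx dy = 1.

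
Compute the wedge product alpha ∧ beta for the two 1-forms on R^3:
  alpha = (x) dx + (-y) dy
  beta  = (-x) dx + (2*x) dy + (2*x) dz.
alpha ∧ beta = (x*(2*x - y)) dx ∧ dy + (2*x^2) dx ∧ dz + (-2*x*y) dy ∧ dz

Distribute the wedge, using dx_i ∧ dx_j = -dx_j ∧ dx_i and dx_i ∧ dx_i = 0. For each pair (i, j) with i < j, the coefficient of dx_i ∧ dx_j in alpha ∧ beta is (alpha_i * beta_j - alpha_j * beta_i). Collecting: alpha ∧ beta = (x*(2*x - y)) dx ∧ dy + (2*x^2) dx ∧ dz + (-2*x*y) dy ∧ dz.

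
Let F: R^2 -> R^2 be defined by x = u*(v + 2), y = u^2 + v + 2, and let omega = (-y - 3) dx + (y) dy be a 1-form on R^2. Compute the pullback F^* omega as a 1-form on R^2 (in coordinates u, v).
F^* omega = (2*u^3 - u^2*v - 2*u^2 + 2*u*v + 4*u - v^2 - 7*v - 10) du + (-u^3 + u^2 - u*v - 5*u + v + 2) dv

Using F^*(f dg) = (f ∘ F) d(g ∘ F), substitute each coordinate x_i by F_i(u, v) in f_i, and replace dx_i by d F_i = (∂F_i/∂u) du + (∂F_i/∂v) dv.
  For the x component: f_1(F) = -u^2 - v - 5; d F_1 = (v + 2) du + (u) dv
  For the y component: f_2(F) = u^2 + v + 2; d F_2 = (2*u) du + (1) dv
Combining and collecting du, dv coefficients:
  coeff of du: 2*u^3 - u^2*v - 2*u^2 + 2*u*v + 4*u - v^2 - 7*v - 10
  coeff of dv: -u^3 + u^2 - u*v - 5*u + v + 2
F^* omega = (2*u^3 - u^2*v - 2*u^2 + 2*u*v + 4*u - v^2 - 7*v - 10) du + (-u^3 + u^2 - u*v - 5*u + v + 2) dv.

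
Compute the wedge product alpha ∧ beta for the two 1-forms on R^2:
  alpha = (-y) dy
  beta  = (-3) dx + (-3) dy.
alpha ∧ beta = (-3*y) dx ∧ dy

Distribute the wedge, using dx_i ∧ dx_j = -dx_j ∧ dx_i and dx_i ∧ dx_i = 0. For each pair (i, j) with i < j, the coefficient of dx_i ∧ dx_j in alpha ∧ beta is (alpha_i * beta_j - alpha_j * beta_i). Collecting: alpha ∧ beta = (-3*y) dx ∧ dy.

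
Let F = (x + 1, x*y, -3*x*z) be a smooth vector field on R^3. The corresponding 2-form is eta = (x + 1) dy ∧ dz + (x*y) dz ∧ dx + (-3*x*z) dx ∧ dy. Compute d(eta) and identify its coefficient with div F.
d(eta) = (1 - 2*x) dx ∧ dy ∧ dz; div F = 1 - 2*x

For a 2-form in R^3 of the form above, applying d gives a 3-form with coefficient ∂P/∂x + ∂Q/∂y + ∂R/∂z:
  ∂P/∂x = 1
  ∂Q/∂y = x
  ∂R/∂z = -3*x
Sum = 1 - 2*x, which is exactly div F.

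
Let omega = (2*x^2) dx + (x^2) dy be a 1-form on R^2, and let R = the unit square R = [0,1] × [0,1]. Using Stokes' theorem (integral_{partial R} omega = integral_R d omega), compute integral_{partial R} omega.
integral_(partial R) omega = 1

Stokes: integral_partial_R omega = integral_R d omega with d omega = (∂Q/∂x - ∂P/∂y) dx ∧ dy.
  ∂Q/∂x = 2*x
  ∂P/∂y = 0
  integrand = ∂Q/∂x - ∂P/∂y = 2*x.
Integrating over R: integral_0^1 integral_0^1 (2*x) dx dy = 1.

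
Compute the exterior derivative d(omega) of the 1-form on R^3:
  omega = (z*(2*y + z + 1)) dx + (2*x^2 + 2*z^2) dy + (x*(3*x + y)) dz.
d(omega) = (4*x - 2*z) dx ∧ dy + (6*x - y - 2*z - 1) dx ∧ dz + (x - 4*z) dy ∧ dz

For a 1-form omega = sum_i f_i dx_i, the exterior derivative is
  d(omega) = sum_{i < j} (∂f_j/∂x_i - ∂f_i/∂x_j) dx_i ∧ dx_j.
  coefficient of dx ∧ dy: ∂f_2/∂x - ∂f_1/∂y = ∂(2*x^2 + 2*z^2)/∂x - ∂(z*(2*y + z + 1))/∂y = 4*x - 2*z
  coefficient of dx ∧ dz: ∂f_3/∂x - ∂f_1/∂z = ∂(x*(3*x + y))/∂x - ∂(z*(2*y + z + 1))/∂z = 6*x - y - 2*z - 1
  coefficient of dy ∧ dz: ∂f_3/∂y - ∂f_2/∂z = ∂(x*(3*x + y))/∂y - ∂(2*x^2 + 2*z^2)/∂z = x - 4*z
Assembling: d(omega) = (4*x - 2*z) dx ∧ dy + (6*x - y - 2*z - 1) dx ∧ dz + (x - 4*z) dy ∧ dz.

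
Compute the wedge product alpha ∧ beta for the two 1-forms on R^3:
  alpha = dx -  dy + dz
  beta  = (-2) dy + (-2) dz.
alpha ∧ beta = (-2) dx ∧ dy + (-2) dx ∧ dz + (4) dy ∧ dz

Distribute the wedge, using dx_i ∧ dx_j = -dx_j ∧ dx_i and dx_i ∧ dx_i = 0. For each pair (i, j) with i < j, the coefficient of dx_i ∧ dx_j in alpha ∧ beta is (alpha_i * beta_j - alpha_j * beta_i). Collecting: alpha ∧ beta = (-2) dx ∧ dy + (-2) dx ∧ dz + (4) dy ∧ dz.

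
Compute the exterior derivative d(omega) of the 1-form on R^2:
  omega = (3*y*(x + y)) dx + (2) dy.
d(omega) = (-3*x - 6*y) dx ∧ dy

For a 1-form omega = sum_i f_i dx_i, the exterior derivative is
  d(omega) = sum_{i < j} (∂f_j/∂x_i - ∂f_i/∂x_j) dx_i ∧ dx_j.
  coefficient of dx ∧ dy: ∂f_2/∂x - ∂f_1/∂y = ∂(2)/∂x - ∂(3*y*(x + y))/∂y = -3*x - 6*y
Assembling: d(omega) = (-3*x - 6*y) dx ∧ dy.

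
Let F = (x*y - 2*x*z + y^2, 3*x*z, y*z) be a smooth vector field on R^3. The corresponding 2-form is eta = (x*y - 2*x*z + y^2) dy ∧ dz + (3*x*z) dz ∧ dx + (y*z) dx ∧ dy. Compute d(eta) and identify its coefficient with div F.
d(eta) = (2*y - 2*z) dx ∧ dy ∧ dz; div F = 2*y - 2*z

For a 2-form in R^3 of the form above, applying d gives a 3-form with coefficient ∂P/∂x + ∂Q/∂y + ∂R/∂z:
  ∂P/∂x = y - 2*z
  ∂Q/∂y = 0
  ∂R/∂z = y
Sum = 2*y - 2*z, which is exactly div F.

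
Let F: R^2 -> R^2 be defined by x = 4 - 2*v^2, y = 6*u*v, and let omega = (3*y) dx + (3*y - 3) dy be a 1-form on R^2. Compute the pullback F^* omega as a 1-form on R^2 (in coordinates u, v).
F^* omega = (18*v*(6*u*v - 1)) du + (18*u*(6*u*v - 4*v^2 - 1)) dv

Using F^*(f dg) = (f ∘ F) d(g ∘ F), substitute each coordinate x_i by F_i(u, v) in f_i, and replace dx_i by d F_i = (∂F_i/∂u) du + (∂F_i/∂v) dv.
  For the x component: f_1(F) = 18*u*v; d F_1 = (0) du + (-4*v) dv
  For the y component: f_2(F) = 18*u*v - 3; d F_2 = (6*v) du + (6*u) dv
Combining and collecting du, dv coefficients:
  coeff of du: 18*v*(6*u*v - 1)
  coeff of dv: 18*u*(6*u*v - 4*v^2 - 1)
F^* omega = (18*v*(6*u*v - 1)) du + (18*u*(6*u*v - 4*v^2 - 1)) dv.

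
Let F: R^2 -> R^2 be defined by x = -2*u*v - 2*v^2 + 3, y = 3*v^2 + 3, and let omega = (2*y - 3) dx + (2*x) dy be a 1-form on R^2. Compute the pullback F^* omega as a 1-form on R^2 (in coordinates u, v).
F^* omega = (-12*v^3 - 6*v) du + (-36*u*v^2 - 6*u - 48*v^3 + 24*v) dv

Using F^*(f dg) = (f ∘ F) d(g ∘ F), substitute each coordinate x_i by F_i(u, v) in f_i, and replace dx_i by d F_i = (∂F_i/∂u) du + (∂F_i/∂v) dv.
  For the x component: f_1(F) = 6*v^2 + 3; d F_1 = (-2*v) du + (-2*u - 4*v) dv
  For the y component: f_2(F) = -4*u*v - 4*v^2 + 6; d F_2 = (0) du + (6*v) dv
Combining and collecting du, dv coefficients:
  coeff of du: -12*v^3 - 6*v
  coeff of dv: -36*u*v^2 - 6*u - 48*v^3 + 24*v
F^* omega = (-12*v^3 - 6*v) du + (-36*u*v^2 - 6*u - 48*v^3 + 24*v) dv.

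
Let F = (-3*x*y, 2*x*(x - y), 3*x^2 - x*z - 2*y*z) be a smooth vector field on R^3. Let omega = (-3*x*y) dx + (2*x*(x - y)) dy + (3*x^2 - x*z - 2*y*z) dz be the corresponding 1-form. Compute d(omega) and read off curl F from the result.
d(omega) = (-2*z) dy ∧ dz + (-6*x + z) dz ∧ dx + (7*x - 2*y) dx ∧ dy; curl F = (-2*z, -6*x + z, 7*x - 2*y)

d omega = sum_{i<j} (∂f_j/∂x_i - ∂f_i/∂x_j) dx_i ∧ dx_j. Under the identification (dy ∧ dz, dz ∧ dx, dx ∧ dy) ↔ (e_x, e_y, e_z), the coefficients are exactly the components of curl F. Compute:
  ∂R/∂y - ∂Q/∂z = (-2*z) - (0) = -2*z
  ∂P/∂z - ∂R/∂x = (0) - (6*x - z) = -6*x + z
  ∂Q/∂x - ∂P/∂y = (4*x - 2*y) - (-3*x) = 7*x - 2*y.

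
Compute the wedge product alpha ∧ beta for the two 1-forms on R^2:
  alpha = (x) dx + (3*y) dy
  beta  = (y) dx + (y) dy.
alpha ∧ beta = (y*(x - 3*y)) dx ∧ dy

Distribute the wedge, using dx_i ∧ dx_j = -dx_j ∧ dx_i and dx_i ∧ dx_i = 0. For each pair (i, j) with i < j, the coefficient of dx_i ∧ dx_j in alpha ∧ beta is (alpha_i * beta_j - alpha_j * beta_i). Collecting: alpha ∧ beta = (y*(x - 3*y)) dx ∧ dy.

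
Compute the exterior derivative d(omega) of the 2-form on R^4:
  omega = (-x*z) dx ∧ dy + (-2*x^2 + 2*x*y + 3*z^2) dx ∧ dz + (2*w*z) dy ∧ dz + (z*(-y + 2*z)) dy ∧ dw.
d(omega) = (-3*x) dx ∧ dy ∧ dz + (y - 2*z) dy ∧ dz ∧ dw

For a 2-form omega = sum_{i<j} g_{ij} dx_i ∧ dx_j, the exterior derivative is
  d(omega) = sum_{i<j} d(g_{ij}) ∧ dx_i ∧ dx_j = sum_{i<j, k} (∂g_{ij}/∂x_k) dx_k ∧ dx_i ∧ dx_j.
Expand each term, using dx_k ∧ dx_i ∧ dx_j = sgn(permutation) dx_{(a)} ∧ dx_{(b)} ∧ dx_{(c)} with (a < b < c) sorted:
  d(-x*z) includes (∂/∂z)(-x*z) dz = (-x) dz, which multiplied by dx ∧ dy gives (-x) dx ∧ dy ∧ dz
  d(-2*x^2 + 2*x*y + 3*z^2) includes (∂/∂y)(-2*x^2 + 2*x*y + 3*z^2) dy = (2*x) dy, which multiplied by dx ∧ dz gives (-2*x) dx ∧ dy ∧ dz
  d(2*w*z) includes (∂/∂w)(2*w*z) dw = (2*z) dw, which multiplied by dy ∧ dz gives (2*z) dy ∧ dz ∧ dw
  d(z*(-y + 2*z)) includes (∂/∂z)(z*(-y + 2*z)) dz = (-y + 4*z) dz, which multiplied by dy ∧ dw gives (y - 4*z) dy ∧ dz ∧ dw
Collecting like 3-forms: d(omega) = (-3*x) dx ∧ dy ∧ dz + (y - 2*z) dy ∧ dz ∧ dw.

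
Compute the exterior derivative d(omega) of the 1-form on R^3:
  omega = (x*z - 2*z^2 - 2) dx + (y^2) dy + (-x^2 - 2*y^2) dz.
d(omega) = (-3*x + 4*z) dx ∧ dz + (-4*y) dy ∧ dz

For a 1-form omega = sum_i f_i dx_i, the exterior derivative is
  d(omega) = sum_{i < j} (∂f_j/∂x_i - ∂f_i/∂x_j) dx_i ∧ dx_j.
  coefficient of dx ∧ dz: ∂f_3/∂x - ∂f_1/∂z = ∂(-x^2 - 2*y^2)/∂x - ∂(x*z - 2*z^2 - 2)/∂z = -3*x + 4*z
  coefficient of dy ∧ dz: ∂f_3/∂y - ∂f_2/∂z = ∂(-x^2 - 2*y^2)/∂y - ∂(y^2)/∂z = -4*y
Assembling: d(omega) = (-3*x + 4*z) dx ∧ dz + (-4*y) dy ∧ dz.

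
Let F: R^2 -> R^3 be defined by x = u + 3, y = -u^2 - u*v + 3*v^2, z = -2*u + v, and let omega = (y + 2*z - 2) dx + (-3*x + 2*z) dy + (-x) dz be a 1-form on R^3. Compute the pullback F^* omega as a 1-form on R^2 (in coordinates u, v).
F^* omega = (13*u^2 + 2*u*v + 16*u + v^2 + 11*v + 4) du + (7*u^2 - 44*u*v + 8*u + 12*v^2 - 54*v - 3) dv

Using F^*(f dg) = (f ∘ F) d(g ∘ F), substitute each coordinate x_i by F_i(u, v) in f_i, and replace dx_i by d F_i = (∂F_i/∂u) du + (∂F_i/∂v) dv.
  For the x component: f_1(F) = -u^2 - u*v - 4*u + 3*v^2 + 2*v - 2; d F_1 = (1) du + (0) dv
  For the y component: f_2(F) = -7*u + 2*v - 9; d F_2 = (-2*u - v) du + (-u + 6*v) dv
  For the z component: f_3(F) = -u - 3; d F_3 = (-2) du + (1) dv
Combining and collecting du, dv coefficients:
  coeff of du: 13*u^2 + 2*u*v + 16*u + v^2 + 11*v + 4
  coeff of dv: 7*u^2 - 44*u*v + 8*u + 12*v^2 - 54*v - 3
F^* omega = (13*u^2 + 2*u*v + 16*u + v^2 + 11*v + 4) du + (7*u^2 - 44*u*v + 8*u + 12*v^2 - 54*v - 3) dv.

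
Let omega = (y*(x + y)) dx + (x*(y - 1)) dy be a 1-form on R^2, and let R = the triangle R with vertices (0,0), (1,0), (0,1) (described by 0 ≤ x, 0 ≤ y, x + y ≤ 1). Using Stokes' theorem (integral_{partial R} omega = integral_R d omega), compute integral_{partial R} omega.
integral_(partial R) omega = -5/6

Stokes: integral_partial_R omega = integral_R d omega with d omega = (∂Q/∂x - ∂P/∂y) dx ∧ dy.
  ∂Q/∂x = y - 1
  ∂P/∂y = x + 2*y
  integrand = ∂Q/∂x - ∂P/∂y = -x - y - 1.
Integrating over R: integral_0^1 integral_0^{1-x} (-x - y - 1) dy dx = -5/6.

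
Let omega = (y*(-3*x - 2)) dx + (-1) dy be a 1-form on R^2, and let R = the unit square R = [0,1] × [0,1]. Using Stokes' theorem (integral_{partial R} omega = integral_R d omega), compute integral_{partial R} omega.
integral_(partial R) omega = 7/2

Stokes: integral_partial_R omega = integral_R d omega with d omega = (∂Q/∂x - ∂P/∂y) dx ∧ dy.
  ∂Q/∂x = 0
  ∂P/∂y = -3*x - 2
  integrand = ∂Q/∂x - ∂P/∂y = 3*x + 2.
Integrating over R: integral_0^1 integral_0^1 (3*x + 2) dx dy = 7/2.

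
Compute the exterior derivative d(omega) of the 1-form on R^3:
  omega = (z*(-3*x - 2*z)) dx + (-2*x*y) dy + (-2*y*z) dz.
d(omega) = (-2*y) dx ∧ dy + (3*x + 4*z) dx ∧ dz + (-2*z) dy ∧ dz

For a 1-form omega = sum_i f_i dx_i, the exterior derivative is
  d(omega) = sum_{i < j} (∂f_j/∂x_i - ∂f_i/∂x_j) dx_i ∧ dx_j.
  coefficient of dx ∧ dy: ∂f_2/∂x - ∂f_1/∂y = ∂(-2*x*y)/∂x - ∂(z*(-3*x - 2*z))/∂y = -2*y
  coefficient of dx ∧ dz: ∂f_3/∂x - ∂f_1/∂z = ∂(-2*y*z)/∂x - ∂(z*(-3*x - 2*z))/∂z = 3*x + 4*z
  coefficient of dy ∧ dz: ∂f_3/∂y - ∂f_2/∂z = ∂(-2*y*z)/∂y - ∂(-2*x*y)/∂z = -2*z
Assembling: d(omega) = (-2*y) dx ∧ dy + (3*x + 4*z) dx ∧ dz + (-2*z) dy ∧ dz.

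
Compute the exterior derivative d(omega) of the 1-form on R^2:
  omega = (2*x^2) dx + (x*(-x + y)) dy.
d(omega) = (-2*x + y) dx ∧ dy

For a 1-form omega = sum_i f_i dx_i, the exterior derivative is
  d(omega) = sum_{i < j} (∂f_j/∂x_i - ∂f_i/∂x_j) dx_i ∧ dx_j.
  coefficient of dx ∧ dy: ∂f_2/∂x - ∂f_1/∂y = ∂(x*(-x + y))/∂x - ∂(2*x^2)/∂y = -2*x + y
Assembling: d(omega) = (-2*x + y) dx ∧ dy.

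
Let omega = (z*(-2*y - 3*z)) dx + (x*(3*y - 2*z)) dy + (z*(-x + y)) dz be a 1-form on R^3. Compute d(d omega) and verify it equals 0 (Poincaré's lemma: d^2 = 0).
d(d omega) = 0

Step 1: d omega = sum_{i<j} (∂f_j/∂x_i - ∂f_i/∂x_j) dx_i ∧ dx_j:
  coeff of dx ∧ dy: 3*y
  coeff of dx ∧ dz: 2*y + 5*z
  coeff of dy ∧ dz: 2*x + z
Step 2: Apply d again to each 2-form coefficient. The only possible 3-form in R^3 is dx ∧ dy ∧ dz, with coefficient
  ∂(coeff of dy∧dz)/∂x - ∂(coeff of dx∧dz)/∂y + ∂(coeff of dx∧dy)/∂z
  = ∂/∂x (2*x + z) - ∂/∂y (2*y + 5*z) + ∂/∂z (3*y).
Each of these terms simplifies to sums of mixed partials that cancel in pairs. The result is 0 (by equality of mixed partials for smooth functions — Schwarz / Clairaut).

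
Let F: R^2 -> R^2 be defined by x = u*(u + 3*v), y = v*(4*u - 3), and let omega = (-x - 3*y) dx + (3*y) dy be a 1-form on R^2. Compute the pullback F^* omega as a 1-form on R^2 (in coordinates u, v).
F^* omega = (-2*u^3 - 33*u^2*v + 3*u*v^2 + 18*u*v - 9*v^2) du + (-3*u^3 + 3*u^2*v - 45*u*v + 27*v) dv

Using F^*(f dg) = (f ∘ F) d(g ∘ F), substitute each coordinate x_i by F_i(u, v) in f_i, and replace dx_i by d F_i = (∂F_i/∂u) du + (∂F_i/∂v) dv.
  For the x component: f_1(F) = -u^2 - 15*u*v + 9*v; d F_1 = (2*u + 3*v) du + (3*u) dv
  For the y component: f_2(F) = 3*v*(4*u - 3); d F_2 = (4*v) du + (4*u - 3) dv
Combining and collecting du, dv coefficients:
  coeff of du: -2*u^3 - 33*u^2*v + 3*u*v^2 + 18*u*v - 9*v^2
  coeff of dv: -3*u^3 + 3*u^2*v - 45*u*v + 27*v
F^* omega = (-2*u^3 - 33*u^2*v + 3*u*v^2 + 18*u*v - 9*v^2) du + (-3*u^3 + 3*u^2*v - 45*u*v + 27*v) dv.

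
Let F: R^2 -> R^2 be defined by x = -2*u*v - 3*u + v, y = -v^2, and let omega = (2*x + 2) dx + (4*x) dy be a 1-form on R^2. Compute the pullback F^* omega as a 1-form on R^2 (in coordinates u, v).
F^* omega = (8*u*v^2 + 24*u*v + 18*u - 4*v^2 - 10*v - 6) du + (8*u^2*v + 12*u^2 + 16*u*v^2 + 16*u*v - 10*u - 8*v^2 + 2*v + 2) dv

Using F^*(f dg) = (f ∘ F) d(g ∘ F), substitute each coordinate x_i by F_i(u, v) in f_i, and replace dx_i by d F_i = (∂F_i/∂u) du + (∂F_i/∂v) dv.
  For the x component: f_1(F) = -4*u*v - 6*u + 2*v + 2; d F_1 = (-2*v - 3) du + (1 - 2*u) dv
  For the y component: f_2(F) = -8*u*v - 12*u + 4*v; d F_2 = (0) du + (-2*v) dv
Combining and collecting du, dv coefficients:
  coeff of du: 8*u*v^2 + 24*u*v + 18*u - 4*v^2 - 10*v - 6
  coeff of dv: 8*u^2*v + 12*u^2 + 16*u*v^2 + 16*u*v - 10*u - 8*v^2 + 2*v + 2
F^* omega = (8*u*v^2 + 24*u*v + 18*u - 4*v^2 - 10*v - 6) du + (8*u^2*v + 12*u^2 + 16*u*v^2 + 16*u*v - 10*u - 8*v^2 + 2*v + 2) dv.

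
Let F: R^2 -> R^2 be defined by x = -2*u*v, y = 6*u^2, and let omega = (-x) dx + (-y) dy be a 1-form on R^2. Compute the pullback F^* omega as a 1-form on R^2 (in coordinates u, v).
F^* omega = (4*u*(-18*u^2 - v^2)) du + (-4*u^2*v) dv

Using F^*(f dg) = (f ∘ F) d(g ∘ F), substitute each coordinate x_i by F_i(u, v) in f_i, and replace dx_i by d F_i = (∂F_i/∂u) du + (∂F_i/∂v) dv.
  For the x component: f_1(F) = 2*u*v; d F_1 = (-2*v) du + (-2*u) dv
  For the y component: f_2(F) = -6*u^2; d F_2 = (12*u) du + (0) dv
Combining and collecting du, dv coefficients:
  coeff of du: 4*u*(-18*u^2 - v^2)
  coeff of dv: -4*u^2*v
F^* omega = (4*u*(-18*u^2 - v^2)) du + (-4*u^2*v) dv.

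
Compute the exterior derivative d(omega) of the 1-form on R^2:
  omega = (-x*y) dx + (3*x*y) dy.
d(omega) = (x + 3*y) dx ∧ dy

For a 1-form omega = sum_i f_i dx_i, the exterior derivative is
  d(omega) = sum_{i < j} (∂f_j/∂x_i - ∂f_i/∂x_j) dx_i ∧ dx_j.
  coefficient of dx ∧ dy: ∂f_2/∂x - ∂f_1/∂y = ∂(3*x*y)/∂x - ∂(-x*y)/∂y = x + 3*y
Assembling: d(omega) = (x + 3*y) dx ∧ dy.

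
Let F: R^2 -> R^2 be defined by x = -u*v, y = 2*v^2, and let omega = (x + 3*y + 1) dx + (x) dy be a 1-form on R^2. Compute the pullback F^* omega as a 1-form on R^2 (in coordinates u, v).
F^* omega = (v*(u*v - 6*v^2 - 1)) du + (u*(u*v - 10*v^2 - 1)) dv

Using F^*(f dg) = (f ∘ F) d(g ∘ F), substitute each coordinate x_i by F_i(u, v) in f_i, and replace dx_i by d F_i = (∂F_i/∂u) du + (∂F_i/∂v) dv.
  For the x component: f_1(F) = -u*v + 6*v^2 + 1; d F_1 = (-v) du + (-u) dv
  For the y component: f_2(F) = -u*v; d F_2 = (0) du + (4*v) dv
Combining and collecting du, dv coefficients:
  coeff of du: v*(u*v - 6*v^2 - 1)
  coeff of dv: u*(u*v - 10*v^2 - 1)
F^* omega = (v*(u*v - 6*v^2 - 1)) du + (u*(u*v - 10*v^2 - 1)) dv.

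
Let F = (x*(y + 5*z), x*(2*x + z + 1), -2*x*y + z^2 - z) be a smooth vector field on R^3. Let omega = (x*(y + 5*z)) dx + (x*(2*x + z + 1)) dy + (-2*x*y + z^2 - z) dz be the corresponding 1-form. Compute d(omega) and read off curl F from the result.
d(omega) = (-3*x) dy ∧ dz + (5*x + 2*y) dz ∧ dx + (3*x + z + 1) dx ∧ dy; curl F = (-3*x, 5*x + 2*y, 3*x + z + 1)

d omega = sum_{i<j} (∂f_j/∂x_i - ∂f_i/∂x_j) dx_i ∧ dx_j. Under the identification (dy ∧ dz, dz ∧ dx, dx ∧ dy) ↔ (e_x, e_y, e_z), the coefficients are exactly the components of curl F. Compute:
  ∂R/∂y - ∂Q/∂z = (-2*x) - (x) = -3*x
  ∂P/∂z - ∂R/∂x = (5*x) - (-2*y) = 5*x + 2*y
  ∂Q/∂x - ∂P/∂y = (4*x + z + 1) - (x) = 3*x + z + 1.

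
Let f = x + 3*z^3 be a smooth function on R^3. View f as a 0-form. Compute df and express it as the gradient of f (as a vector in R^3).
df = (1) dx + (0) dy + (9*z^2) dz; grad f = (1, 0, 9*z^2)

For a 0-form f, d f = (∂f/∂x) dx + (∂f/∂y) dy + (∂f/∂z) dz. The components of the vector representation are exactly the entries of grad f in Cartesian coordinates:
  ∂f/∂x = 1
  ∂f/∂y = 0
  ∂f/∂z = 9*z^2.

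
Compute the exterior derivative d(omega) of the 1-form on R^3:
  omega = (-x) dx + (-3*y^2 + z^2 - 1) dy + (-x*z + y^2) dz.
d(omega) = (-z) dx ∧ dz + (2*y - 2*z) dy ∧ dz

For a 1-form omega = sum_i f_i dx_i, the exterior derivative is
  d(omega) = sum_{i < j} (∂f_j/∂x_i - ∂f_i/∂x_j) dx_i ∧ dx_j.
  coefficient of dx ∧ dz: ∂f_3/∂x - ∂f_1/∂z = ∂(-x*z + y^2)/∂x - ∂(-x)/∂z = -z
  coefficient of dy ∧ dz: ∂f_3/∂y - ∂f_2/∂z = ∂(-x*z + y^2)/∂y - ∂(-3*y^2 + z^2 - 1)/∂z = 2*y - 2*z
Assembling: d(omega) = (-z) dx ∧ dz + (2*y - 2*z) dy ∧ dz.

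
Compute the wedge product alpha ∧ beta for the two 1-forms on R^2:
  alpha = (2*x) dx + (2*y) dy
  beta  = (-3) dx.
alpha ∧ beta = (6*y) dx ∧ dy

Distribute the wedge, using dx_i ∧ dx_j = -dx_j ∧ dx_i and dx_i ∧ dx_i = 0. For each pair (i, j) with i < j, the coefficient of dx_i ∧ dx_j in alpha ∧ beta is (alpha_i * beta_j - alpha_j * beta_i). Collecting: alpha ∧ beta = (6*y) dx ∧ dy.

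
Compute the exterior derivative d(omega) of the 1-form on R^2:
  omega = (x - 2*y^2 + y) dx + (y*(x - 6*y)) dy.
d(omega) = (5*y - 1) dx ∧ dy

For a 1-form omega = sum_i f_i dx_i, the exterior derivative is
  d(omega) = sum_{i < j} (∂f_j/∂x_i - ∂f_i/∂x_j) dx_i ∧ dx_j.
  coefficient of dx ∧ dy: ∂f_2/∂x - ∂f_1/∂y = ∂(y*(x - 6*y))/∂x - ∂(x - 2*y^2 + y)/∂y = 5*y - 1
Assembling: d(omega) = (5*y - 1) dx ∧ dy.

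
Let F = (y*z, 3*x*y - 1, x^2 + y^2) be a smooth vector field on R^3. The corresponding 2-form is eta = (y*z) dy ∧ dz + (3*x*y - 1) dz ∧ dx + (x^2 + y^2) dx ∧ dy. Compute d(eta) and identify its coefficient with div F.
d(eta) = (3*x) dx ∧ dy ∧ dz; div F = 3*x

For a 2-form in R^3 of the form above, applying d gives a 3-form with coefficient ∂P/∂x + ∂Q/∂y + ∂R/∂z:
  ∂P/∂x = 0
  ∂Q/∂y = 3*x
  ∂R/∂z = 0
Sum = 3*x, which is exactly div F.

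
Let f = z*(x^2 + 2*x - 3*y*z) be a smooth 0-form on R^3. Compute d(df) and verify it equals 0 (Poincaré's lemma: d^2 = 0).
d(df) = 0

Step 1: df = sum_i (∂f/∂x_i) dx_i = (2*z*(x + 1)) dx + (-3*z^2) dy + (x^2 + 2*x - 6*y*z) dz.
Step 2: Apply d again. Using the 1-form formula, the coefficient of dx ∧ dy in d(df) is ∂^2 f/∂x ∂y - ∂^2 f/∂y ∂x = (0) - (0) = 0 (equality of mixed partials for smooth f).
Similarly for dx ∧ dz and dy ∧ dz — all coefficients vanish. So d(df) = 0.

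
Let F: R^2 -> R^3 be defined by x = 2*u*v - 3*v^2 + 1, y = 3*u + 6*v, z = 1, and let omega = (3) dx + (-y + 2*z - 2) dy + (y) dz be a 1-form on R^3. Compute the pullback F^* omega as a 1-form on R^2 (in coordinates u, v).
F^* omega = (-9*u - 12*v) du + (-12*u - 54*v) dv

Using F^*(f dg) = (f ∘ F) d(g ∘ F), substitute each coordinate x_i by F_i(u, v) in f_i, and replace dx_i by d F_i = (∂F_i/∂u) du + (∂F_i/∂v) dv.
  For the x component: f_1(F) = 3; d F_1 = (2*v) du + (2*u - 6*v) dv
  For the y component: f_2(F) = -3*u - 6*v; d F_2 = (3) du + (6) dv
  For the z component: f_3(F) = 3*u + 6*v; d F_3 = (0) du + (0) dv
Combining and collecting du, dv coefficients:
  coeff of du: -9*u - 12*v
  coeff of dv: -12*u - 54*v
F^* omega = (-9*u - 12*v) du + (-12*u - 54*v) dv.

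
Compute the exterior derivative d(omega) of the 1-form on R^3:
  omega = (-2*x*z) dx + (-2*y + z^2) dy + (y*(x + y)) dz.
d(omega) = (2*x + y) dx ∧ dz + (x + 2*y - 2*z) dy ∧ dz

For a 1-form omega = sum_i f_i dx_i, the exterior derivative is
  d(omega) = sum_{i < j} (∂f_j/∂x_i - ∂f_i/∂x_j) dx_i ∧ dx_j.
  coefficient of dx ∧ dz: ∂f_3/∂x - ∂f_1/∂z = ∂(y*(x + y))/∂x - ∂(-2*x*z)/∂z = 2*x + y
  coefficient of dy ∧ dz: ∂f_3/∂y - ∂f_2/∂z = ∂(y*(x + y))/∂y - ∂(-2*y + z^2)/∂z = x + 2*y - 2*z
Assembling: d(omega) = (2*x + y) dx ∧ dz + (x + 2*y - 2*z) dy ∧ dz.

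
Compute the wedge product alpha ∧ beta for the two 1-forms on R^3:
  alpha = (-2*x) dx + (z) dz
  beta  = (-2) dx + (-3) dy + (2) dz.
alpha ∧ beta = (6*x) dx ∧ dy + (-4*x + 2*z) dx ∧ dz + (3*z) dy ∧ dz

Distribute the wedge, using dx_i ∧ dx_j = -dx_j ∧ dx_i and dx_i ∧ dx_i = 0. For each pair (i, j) with i < j, the coefficient of dx_i ∧ dx_j in alpha ∧ beta is (alpha_i * beta_j - alpha_j * beta_i). Collecting: alpha ∧ beta = (6*x) dx ∧ dy + (-4*x + 2*z) dx ∧ dz + (3*z) dy ∧ dz.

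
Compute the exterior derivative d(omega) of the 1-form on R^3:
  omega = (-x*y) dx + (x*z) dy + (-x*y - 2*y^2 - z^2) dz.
d(omega) = (x + z) dx ∧ dy + (-y) dx ∧ dz + (-2*x - 4*y) dy ∧ dz

For a 1-form omega = sum_i f_i dx_i, the exterior derivative is
  d(omega) = sum_{i < j} (∂f_j/∂x_i - ∂f_i/∂x_j) dx_i ∧ dx_j.
  coefficient of dx ∧ dy: ∂f_2/∂x - ∂f_1/∂y = ∂(x*z)/∂x - ∂(-x*y)/∂y = x + z
  coefficient of dx ∧ dz: ∂f_3/∂x - ∂f_1/∂z = ∂(-x*y - 2*y^2 - z^2)/∂x - ∂(-x*y)/∂z = -y
  coefficient of dy ∧ dz: ∂f_3/∂y - ∂f_2/∂z = ∂(-x*y - 2*y^2 - z^2)/∂y - ∂(x*z)/∂z = -2*x - 4*y
Assembling: d(omega) = (x + z) dx ∧ dy + (-y) dx ∧ dz + (-2*x - 4*y) dy ∧ dz.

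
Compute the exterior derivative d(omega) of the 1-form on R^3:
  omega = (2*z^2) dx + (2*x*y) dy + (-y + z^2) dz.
d(omega) = (2*y) dx ∧ dy + (-4*z) dx ∧ dz + (-1) dy ∧ dz

For a 1-form omega = sum_i f_i dx_i, the exterior derivative is
  d(omega) = sum_{i < j} (∂f_j/∂x_i - ∂f_i/∂x_j) dx_i ∧ dx_j.
  coefficient of dx ∧ dy: ∂f_2/∂x - ∂f_1/∂y = ∂(2*x*y)/∂x - ∂(2*z^2)/∂y = 2*y
  coefficient of dx ∧ dz: ∂f_3/∂x - ∂f_1/∂z = ∂(-y + z^2)/∂x - ∂(2*z^2)/∂z = -4*z
  coefficient of dy ∧ dz: ∂f_3/∂y - ∂f_2/∂z = ∂(-y + z^2)/∂y - ∂(2*x*y)/∂z = -1
Assembling: d(omega) = (2*y) dx ∧ dy + (-4*z) dx ∧ dz + (-1) dy ∧ dz.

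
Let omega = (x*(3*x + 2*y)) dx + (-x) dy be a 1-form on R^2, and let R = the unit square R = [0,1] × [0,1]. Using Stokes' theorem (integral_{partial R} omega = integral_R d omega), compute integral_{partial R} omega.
integral_(partial R) omega = -2

Stokes: integral_partial_R omega = integral_R d omega with d omega = (∂Q/∂x - ∂P/∂y) dx ∧ dy.
  ∂Q/∂x = -1
  ∂P/∂y = 2*x
  integrand = ∂Q/∂x - ∂P/∂y = -2*x - 1.
Integrating over R: integral_0^1 integral_0^1 (-2*x - 1) dx dy = -2.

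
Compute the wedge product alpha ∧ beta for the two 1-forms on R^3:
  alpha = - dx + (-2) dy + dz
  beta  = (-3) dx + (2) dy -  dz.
alpha ∧ beta = (-8) dx ∧ dy + (4) dx ∧ dz

Distribute the wedge, using dx_i ∧ dx_j = -dx_j ∧ dx_i and dx_i ∧ dx_i = 0. For each pair (i, j) with i < j, the coefficient of dx_i ∧ dx_j in alpha ∧ beta is (alpha_i * beta_j - alpha_j * beta_i). Collecting: alpha ∧ beta = (-8) dx ∧ dy + (4) dx ∧ dz.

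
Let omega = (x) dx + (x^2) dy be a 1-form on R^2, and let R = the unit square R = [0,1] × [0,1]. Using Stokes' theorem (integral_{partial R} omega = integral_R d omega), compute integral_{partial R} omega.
integral_(partial R) omega = 1

Stokes: integral_partial_R omega = integral_R d omega with d omega = (∂Q/∂x - ∂P/∂y) dx ∧ dy.
  ∂Q/∂x = 2*x
  ∂P/∂y = 0
  integrand = ∂Q/∂x - ∂P/∂y = 2*x.
Integrating over R: integral_0^1 integral_0^1 (2*x) dx dy = 1.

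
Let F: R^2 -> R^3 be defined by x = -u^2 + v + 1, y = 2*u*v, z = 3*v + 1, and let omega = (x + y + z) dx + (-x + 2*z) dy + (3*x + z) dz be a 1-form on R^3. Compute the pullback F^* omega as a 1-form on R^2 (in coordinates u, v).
F^* omega = (2*u^3 - 2*u^2*v - 8*u*v - 4*u + 10*v^2 + 2*v) du + (2*u^3 - 10*u^2 + 12*u*v + 2*u + 22*v + 14) dv

Using F^*(f dg) = (f ∘ F) d(g ∘ F), substitute each coordinate x_i by F_i(u, v) in f_i, and replace dx_i by d F_i = (∂F_i/∂u) du + (∂F_i/∂v) dv.
  For the x component: f_1(F) = -u^2 + 2*u*v + 4*v + 2; d F_1 = (-2*u) du + (1) dv
  For the y component: f_2(F) = u^2 + 5*v + 1; d F_2 = (2*v) du + (2*u) dv
  For the z component: f_3(F) = -3*u^2 + 6*v + 4; d F_3 = (0) du + (3) dv
Combining and collecting du, dv coefficients:
  coeff of du: 2*u^3 - 2*u^2*v - 8*u*v - 4*u + 10*v^2 + 2*v
  coeff of dv: 2*u^3 - 10*u^2 + 12*u*v + 2*u + 22*v + 14
F^* omega = (2*u^3 - 2*u^2*v - 8*u*v - 4*u + 10*v^2 + 2*v) du + (2*u^3 - 10*u^2 + 12*u*v + 2*u + 22*v + 14) dv.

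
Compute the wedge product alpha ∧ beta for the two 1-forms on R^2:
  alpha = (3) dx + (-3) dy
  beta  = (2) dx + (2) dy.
alpha ∧ beta = (12) dx ∧ dy

Distribute the wedge, using dx_i ∧ dx_j = -dx_j ∧ dx_i and dx_i ∧ dx_i = 0. For each pair (i, j) with i < j, the coefficient of dx_i ∧ dx_j in alpha ∧ beta is (alpha_i * beta_j - alpha_j * beta_i). Collecting: alpha ∧ beta = (12) dx ∧ dy.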